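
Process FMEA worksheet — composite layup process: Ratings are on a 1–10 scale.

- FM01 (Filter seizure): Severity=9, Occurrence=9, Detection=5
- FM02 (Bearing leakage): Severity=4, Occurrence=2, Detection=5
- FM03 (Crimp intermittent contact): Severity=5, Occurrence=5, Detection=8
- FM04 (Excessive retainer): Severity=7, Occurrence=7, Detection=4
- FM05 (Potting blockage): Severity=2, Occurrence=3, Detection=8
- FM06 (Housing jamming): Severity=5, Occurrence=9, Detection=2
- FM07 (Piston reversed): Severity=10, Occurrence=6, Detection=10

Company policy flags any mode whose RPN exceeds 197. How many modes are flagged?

RPN = Severity × Occurrence × Detection:
  FM01: 9 × 9 × 5 = 405
  FM02: 4 × 2 × 5 = 40
  FM03: 5 × 5 × 8 = 200
  FM04: 7 × 7 × 4 = 196
  FM05: 2 × 3 × 8 = 48
  FM06: 5 × 9 × 2 = 90
  FM07: 10 × 6 × 10 = 600
Modes with RPN > 197: FM01 (405), FM03 (200), FM07 (600) → 3.

3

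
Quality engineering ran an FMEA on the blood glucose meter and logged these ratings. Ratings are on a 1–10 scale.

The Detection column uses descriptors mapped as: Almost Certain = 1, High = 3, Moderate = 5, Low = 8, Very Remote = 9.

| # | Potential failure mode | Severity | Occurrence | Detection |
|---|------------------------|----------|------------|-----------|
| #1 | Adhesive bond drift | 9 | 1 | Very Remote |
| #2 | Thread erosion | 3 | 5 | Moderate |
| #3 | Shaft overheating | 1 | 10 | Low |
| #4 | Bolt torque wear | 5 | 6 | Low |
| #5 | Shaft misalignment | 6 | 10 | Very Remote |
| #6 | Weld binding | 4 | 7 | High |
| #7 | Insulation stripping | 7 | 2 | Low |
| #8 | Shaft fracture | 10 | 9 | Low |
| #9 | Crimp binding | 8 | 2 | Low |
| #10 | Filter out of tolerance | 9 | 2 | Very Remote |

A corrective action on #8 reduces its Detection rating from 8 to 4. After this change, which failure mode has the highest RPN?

#5

RPN = Severity × Occurrence × Detection:
  #1: 9 × 1 × 9 = 81
  #2: 3 × 5 × 5 = 75
  #3: 1 × 10 × 8 = 80
  #4: 5 × 6 × 8 = 240
  #5: 6 × 10 × 9 = 540
  #6: 4 × 7 × 3 = 84
  #7: 7 × 2 × 8 = 112
  #8: 10 × 9 × 8 = 720
  #9: 8 × 2 × 8 = 128
  #10: 9 × 2 × 9 = 162
After action: #8 → 10 × 9 × 4 = 360.
Revised RPNs: #5=540, #8=360, #4=240, #10=162, #9=128, #7=112, #6=84, #1=81, #3=80, #2=75.
Highest is now #5 (540).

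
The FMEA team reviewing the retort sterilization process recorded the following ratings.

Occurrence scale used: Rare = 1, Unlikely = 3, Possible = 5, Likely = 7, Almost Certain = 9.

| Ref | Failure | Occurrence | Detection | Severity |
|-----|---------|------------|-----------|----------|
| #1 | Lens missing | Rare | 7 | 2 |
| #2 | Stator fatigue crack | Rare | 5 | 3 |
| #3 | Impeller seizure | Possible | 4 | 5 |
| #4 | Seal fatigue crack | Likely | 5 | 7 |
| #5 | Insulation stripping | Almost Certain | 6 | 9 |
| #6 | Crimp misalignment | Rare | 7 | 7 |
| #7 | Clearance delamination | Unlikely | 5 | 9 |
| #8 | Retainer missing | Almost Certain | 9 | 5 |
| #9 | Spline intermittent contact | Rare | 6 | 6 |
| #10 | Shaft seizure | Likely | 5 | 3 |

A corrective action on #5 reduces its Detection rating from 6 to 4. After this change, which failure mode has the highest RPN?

RPN = Severity × Occurrence × Detection:
  #1: 2 × 1 × 7 = 14
  #2: 3 × 1 × 5 = 15
  #3: 5 × 5 × 4 = 100
  #4: 7 × 7 × 5 = 245
  #5: 9 × 9 × 6 = 486
  #6: 7 × 1 × 7 = 49
  #7: 9 × 3 × 5 = 135
  #8: 5 × 9 × 9 = 405
  #9: 6 × 1 × 6 = 36
  #10: 3 × 7 × 5 = 105
After action: #5 → 9 × 9 × 4 = 324.
Revised RPNs: #8=405, #5=324, #4=245, #7=135, #10=105, #3=100, #6=49, #9=36, #2=15, #1=14.
Highest is now #8 (405).

#8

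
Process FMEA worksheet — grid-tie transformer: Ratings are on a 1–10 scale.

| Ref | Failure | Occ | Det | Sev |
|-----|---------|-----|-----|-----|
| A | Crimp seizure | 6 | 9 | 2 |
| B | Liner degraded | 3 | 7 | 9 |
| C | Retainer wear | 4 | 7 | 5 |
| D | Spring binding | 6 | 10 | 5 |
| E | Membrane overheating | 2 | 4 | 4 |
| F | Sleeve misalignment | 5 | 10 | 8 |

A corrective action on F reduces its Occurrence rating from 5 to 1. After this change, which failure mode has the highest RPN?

RPN = Severity × Occurrence × Detection:
  A: 2 × 6 × 9 = 108
  B: 9 × 3 × 7 = 189
  C: 5 × 4 × 7 = 140
  D: 5 × 6 × 10 = 300
  E: 4 × 2 × 4 = 32
  F: 8 × 5 × 10 = 400
After action: F → 8 × 1 × 10 = 80.
Revised RPNs: D=300, B=189, C=140, A=108, F=80, E=32.
Highest is now D (300).

D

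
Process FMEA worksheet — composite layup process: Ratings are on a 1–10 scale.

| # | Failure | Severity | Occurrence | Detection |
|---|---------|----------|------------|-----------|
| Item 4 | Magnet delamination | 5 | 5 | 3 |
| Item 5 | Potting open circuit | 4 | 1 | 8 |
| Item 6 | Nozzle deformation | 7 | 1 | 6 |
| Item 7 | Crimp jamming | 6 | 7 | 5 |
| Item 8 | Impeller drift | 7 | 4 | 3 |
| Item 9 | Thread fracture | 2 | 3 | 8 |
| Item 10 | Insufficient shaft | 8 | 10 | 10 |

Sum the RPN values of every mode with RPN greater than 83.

1094

RPN = Severity × Occurrence × Detection:
  Item 4: 5 × 5 × 3 = 75
  Item 5: 4 × 1 × 8 = 32
  Item 6: 7 × 1 × 6 = 42
  Item 7: 6 × 7 × 5 = 210
  Item 8: 7 × 4 × 3 = 84
  Item 9: 2 × 3 × 8 = 48
  Item 10: 8 × 10 × 10 = 800
RPN > 83: Item 7 (210), Item 8 (84), Item 10 (800).
Sum: 210 + 84 + 800 = 1094.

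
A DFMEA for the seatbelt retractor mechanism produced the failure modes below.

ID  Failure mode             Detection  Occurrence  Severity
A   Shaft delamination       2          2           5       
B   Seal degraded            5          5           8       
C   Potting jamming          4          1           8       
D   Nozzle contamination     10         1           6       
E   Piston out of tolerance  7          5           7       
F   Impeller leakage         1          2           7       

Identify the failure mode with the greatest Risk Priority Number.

E

RPN = Severity × Occurrence × Detection:
  A: 5 × 2 × 2 = 20
  B: 8 × 5 × 5 = 200
  C: 8 × 1 × 4 = 32
  D: 6 × 1 × 10 = 60
  E: 7 × 5 × 7 = 245
  F: 7 × 2 × 1 = 14
Highest RPN is 245 → E.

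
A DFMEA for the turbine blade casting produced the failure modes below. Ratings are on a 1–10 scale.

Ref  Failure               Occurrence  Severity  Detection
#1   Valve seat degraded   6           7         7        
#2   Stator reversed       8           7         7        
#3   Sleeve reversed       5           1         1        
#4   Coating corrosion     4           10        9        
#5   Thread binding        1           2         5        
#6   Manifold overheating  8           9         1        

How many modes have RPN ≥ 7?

RPN = Severity × Occurrence × Detection:
  #1: 7 × 6 × 7 = 294
  #2: 7 × 8 × 7 = 392
  #3: 1 × 5 × 1 = 5
  #4: 10 × 4 × 9 = 360
  #5: 2 × 1 × 5 = 10
  #6: 9 × 8 × 1 = 72
Modes with RPN ≥ 7: #1 (294), #2 (392), #4 (360), #5 (10), #6 (72) → 5.

5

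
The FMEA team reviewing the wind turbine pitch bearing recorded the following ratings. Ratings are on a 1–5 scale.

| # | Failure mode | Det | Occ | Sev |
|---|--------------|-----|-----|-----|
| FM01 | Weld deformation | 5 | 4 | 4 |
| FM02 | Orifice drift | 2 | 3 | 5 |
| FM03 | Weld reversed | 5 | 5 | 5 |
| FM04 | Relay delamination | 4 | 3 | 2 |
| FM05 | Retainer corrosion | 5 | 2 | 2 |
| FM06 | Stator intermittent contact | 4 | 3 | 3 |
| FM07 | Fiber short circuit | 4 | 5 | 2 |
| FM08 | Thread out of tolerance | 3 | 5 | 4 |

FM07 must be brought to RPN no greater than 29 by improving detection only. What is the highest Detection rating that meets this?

FM07: S=2, O=5, D=4 → current RPN = 40.
Fixed product = 10. Need 10 × D ≤ 29, so D ≤ 29/10 = 2.90.
Maximum integer Detection rating = 2 (gives RPN 20; D=3 would give 30 > 29).

2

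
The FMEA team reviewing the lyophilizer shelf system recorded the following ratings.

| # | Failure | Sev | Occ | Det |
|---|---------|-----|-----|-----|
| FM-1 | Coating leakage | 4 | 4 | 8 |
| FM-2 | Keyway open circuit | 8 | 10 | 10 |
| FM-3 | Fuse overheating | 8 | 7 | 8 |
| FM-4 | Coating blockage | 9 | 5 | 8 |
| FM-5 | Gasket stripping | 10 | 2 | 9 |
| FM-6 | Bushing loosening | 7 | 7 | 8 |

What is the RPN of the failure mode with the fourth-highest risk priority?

360

RPN = Severity × Occurrence × Detection:
  FM-1: 4 × 4 × 8 = 128
  FM-2: 8 × 10 × 10 = 800
  FM-3: 8 × 7 × 8 = 448
  FM-4: 9 × 5 × 8 = 360
  FM-5: 10 × 2 × 9 = 180
  FM-6: 7 × 7 × 8 = 392
Sorted descending: 800, 448, 392, 360, 180, 128.
The fourth-highest RPN is 360 (FM-4).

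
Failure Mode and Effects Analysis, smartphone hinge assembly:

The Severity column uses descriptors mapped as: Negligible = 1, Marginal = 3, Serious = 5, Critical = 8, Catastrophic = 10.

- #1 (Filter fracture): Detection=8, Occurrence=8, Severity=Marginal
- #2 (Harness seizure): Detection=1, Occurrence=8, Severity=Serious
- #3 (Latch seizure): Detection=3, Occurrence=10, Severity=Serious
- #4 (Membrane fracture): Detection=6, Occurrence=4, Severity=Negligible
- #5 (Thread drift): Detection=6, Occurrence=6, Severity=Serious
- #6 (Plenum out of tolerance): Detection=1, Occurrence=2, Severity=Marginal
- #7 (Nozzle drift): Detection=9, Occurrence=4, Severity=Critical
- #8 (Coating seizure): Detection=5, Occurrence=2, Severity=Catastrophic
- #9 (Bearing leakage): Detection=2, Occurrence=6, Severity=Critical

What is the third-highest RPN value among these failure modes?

RPN = Severity × Occurrence × Detection:
  #1: 3 × 8 × 8 = 192
  #2: 5 × 8 × 1 = 40
  #3: 5 × 10 × 3 = 150
  #4: 1 × 4 × 6 = 24
  #5: 5 × 6 × 6 = 180
  #6: 3 × 2 × 1 = 6
  #7: 8 × 4 × 9 = 288
  #8: 10 × 2 × 5 = 100
  #9: 8 × 6 × 2 = 96
Sorted descending: 288, 192, 180, 150, 100, 96, 40, 24, 6.
The third-highest RPN is 180 (#5).

180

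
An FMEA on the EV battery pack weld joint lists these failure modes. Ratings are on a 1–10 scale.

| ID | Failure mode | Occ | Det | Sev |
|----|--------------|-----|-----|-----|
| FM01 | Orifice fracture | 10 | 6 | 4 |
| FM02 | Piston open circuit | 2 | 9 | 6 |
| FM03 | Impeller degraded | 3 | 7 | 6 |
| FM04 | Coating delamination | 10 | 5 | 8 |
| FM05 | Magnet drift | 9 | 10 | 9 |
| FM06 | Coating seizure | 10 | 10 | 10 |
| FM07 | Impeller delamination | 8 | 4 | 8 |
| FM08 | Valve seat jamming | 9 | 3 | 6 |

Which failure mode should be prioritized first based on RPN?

RPN = Severity × Occurrence × Detection:
  FM01: 4 × 10 × 6 = 240
  FM02: 6 × 2 × 9 = 108
  FM03: 6 × 3 × 7 = 126
  FM04: 8 × 10 × 5 = 400
  FM05: 9 × 9 × 10 = 810
  FM06: 10 × 10 × 10 = 1000
  FM07: 8 × 8 × 4 = 256
  FM08: 6 × 9 × 3 = 162
Highest RPN is 1000 → FM06.

FM06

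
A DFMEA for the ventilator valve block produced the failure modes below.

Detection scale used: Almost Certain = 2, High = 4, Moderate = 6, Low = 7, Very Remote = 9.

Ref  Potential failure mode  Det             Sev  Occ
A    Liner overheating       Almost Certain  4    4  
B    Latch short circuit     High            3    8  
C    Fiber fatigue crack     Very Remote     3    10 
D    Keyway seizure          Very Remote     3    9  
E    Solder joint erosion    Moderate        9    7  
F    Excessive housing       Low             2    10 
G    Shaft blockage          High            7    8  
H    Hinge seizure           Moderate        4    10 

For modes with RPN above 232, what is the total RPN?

RPN = Severity × Occurrence × Detection:
  A: 4 × 4 × 2 = 32
  B: 3 × 8 × 4 = 96
  C: 3 × 10 × 9 = 270
  D: 3 × 9 × 9 = 243
  E: 9 × 7 × 6 = 378
  F: 2 × 10 × 7 = 140
  G: 7 × 8 × 4 = 224
  H: 4 × 10 × 6 = 240
RPN > 232: C (270), D (243), E (378), H (240).
Sum: 270 + 243 + 378 + 240 = 1131.

1131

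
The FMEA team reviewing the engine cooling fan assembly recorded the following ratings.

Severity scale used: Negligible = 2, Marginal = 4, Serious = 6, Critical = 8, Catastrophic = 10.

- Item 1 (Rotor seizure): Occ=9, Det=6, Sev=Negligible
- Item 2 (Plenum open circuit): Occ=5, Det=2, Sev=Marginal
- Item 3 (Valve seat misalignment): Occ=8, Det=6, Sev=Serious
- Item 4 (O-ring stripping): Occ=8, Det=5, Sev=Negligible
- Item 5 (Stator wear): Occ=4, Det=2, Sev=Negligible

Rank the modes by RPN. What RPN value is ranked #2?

108

RPN = Severity × Occurrence × Detection:
  Item 1: 2 × 9 × 6 = 108
  Item 2: 4 × 5 × 2 = 40
  Item 3: 6 × 8 × 6 = 288
  Item 4: 2 × 8 × 5 = 80
  Item 5: 2 × 4 × 2 = 16
Sorted descending: 288, 108, 80, 40, 16.
The second-highest RPN is 108 (Item 1).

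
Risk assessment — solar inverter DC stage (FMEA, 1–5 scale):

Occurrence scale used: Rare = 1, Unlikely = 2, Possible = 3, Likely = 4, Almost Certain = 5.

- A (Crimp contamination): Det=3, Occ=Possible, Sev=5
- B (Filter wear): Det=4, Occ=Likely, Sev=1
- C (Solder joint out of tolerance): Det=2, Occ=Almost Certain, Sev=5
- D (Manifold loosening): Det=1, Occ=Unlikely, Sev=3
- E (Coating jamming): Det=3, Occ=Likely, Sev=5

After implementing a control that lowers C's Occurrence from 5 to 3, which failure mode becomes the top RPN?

RPN = Severity × Occurrence × Detection:
  A: 5 × 3 × 3 = 45
  B: 1 × 4 × 4 = 16
  C: 5 × 5 × 2 = 50
  D: 3 × 2 × 1 = 6
  E: 5 × 4 × 3 = 60
After action: C → 5 × 3 × 2 = 30.
Revised RPNs: E=60, A=45, C=30, B=16, D=6.
Highest is now E (60).

E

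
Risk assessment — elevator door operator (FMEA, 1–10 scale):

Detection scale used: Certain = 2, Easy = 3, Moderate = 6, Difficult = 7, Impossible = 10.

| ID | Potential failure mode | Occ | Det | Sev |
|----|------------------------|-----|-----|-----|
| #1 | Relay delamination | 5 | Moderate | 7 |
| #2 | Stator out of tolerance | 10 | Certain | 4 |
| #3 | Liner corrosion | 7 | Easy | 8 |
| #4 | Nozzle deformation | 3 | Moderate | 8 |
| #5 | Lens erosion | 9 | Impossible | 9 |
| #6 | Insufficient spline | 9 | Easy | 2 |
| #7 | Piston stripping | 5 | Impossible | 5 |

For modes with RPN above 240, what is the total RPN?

RPN = Severity × Occurrence × Detection:
  #1: 7 × 5 × 6 = 210
  #2: 4 × 10 × 2 = 80
  #3: 8 × 7 × 3 = 168
  #4: 8 × 3 × 6 = 144
  #5: 9 × 9 × 10 = 810
  #6: 2 × 9 × 3 = 54
  #7: 5 × 5 × 10 = 250
RPN > 240: #5 (810), #7 (250).
Sum: 810 + 250 = 1060.

1060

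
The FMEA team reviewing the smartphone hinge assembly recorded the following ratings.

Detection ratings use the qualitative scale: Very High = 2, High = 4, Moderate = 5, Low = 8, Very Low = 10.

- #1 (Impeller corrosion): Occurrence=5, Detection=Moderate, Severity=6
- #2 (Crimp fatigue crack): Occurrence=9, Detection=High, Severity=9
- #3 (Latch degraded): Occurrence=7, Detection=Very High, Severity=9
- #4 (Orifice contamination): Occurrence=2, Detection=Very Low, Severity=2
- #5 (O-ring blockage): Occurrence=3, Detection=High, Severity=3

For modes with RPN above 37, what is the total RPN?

RPN = Severity × Occurrence × Detection:
  #1: 6 × 5 × 5 = 150
  #2: 9 × 9 × 4 = 324
  #3: 9 × 7 × 2 = 126
  #4: 2 × 2 × 10 = 40
  #5: 3 × 3 × 4 = 36
RPN > 37: #1 (150), #2 (324), #3 (126), #4 (40).
Sum: 150 + 324 + 126 + 40 = 640.

640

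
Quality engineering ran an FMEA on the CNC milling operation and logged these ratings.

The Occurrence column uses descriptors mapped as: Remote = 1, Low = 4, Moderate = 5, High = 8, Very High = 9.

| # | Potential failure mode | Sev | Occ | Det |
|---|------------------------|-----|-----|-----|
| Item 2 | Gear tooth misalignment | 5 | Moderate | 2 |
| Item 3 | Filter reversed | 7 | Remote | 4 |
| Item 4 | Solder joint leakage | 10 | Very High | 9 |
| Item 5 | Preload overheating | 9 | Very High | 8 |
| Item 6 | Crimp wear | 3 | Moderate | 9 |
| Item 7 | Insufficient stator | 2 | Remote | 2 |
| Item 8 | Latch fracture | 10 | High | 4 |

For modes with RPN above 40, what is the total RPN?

1963

RPN = Severity × Occurrence × Detection:
  Item 2: 5 × 5 × 2 = 50
  Item 3: 7 × 1 × 4 = 28
  Item 4: 10 × 9 × 9 = 810
  Item 5: 9 × 9 × 8 = 648
  Item 6: 3 × 5 × 9 = 135
  Item 7: 2 × 1 × 2 = 4
  Item 8: 10 × 8 × 4 = 320
RPN > 40: Item 2 (50), Item 4 (810), Item 5 (648), Item 6 (135), Item 8 (320).
Sum: 50 + 810 + 648 + 135 + 320 = 1963.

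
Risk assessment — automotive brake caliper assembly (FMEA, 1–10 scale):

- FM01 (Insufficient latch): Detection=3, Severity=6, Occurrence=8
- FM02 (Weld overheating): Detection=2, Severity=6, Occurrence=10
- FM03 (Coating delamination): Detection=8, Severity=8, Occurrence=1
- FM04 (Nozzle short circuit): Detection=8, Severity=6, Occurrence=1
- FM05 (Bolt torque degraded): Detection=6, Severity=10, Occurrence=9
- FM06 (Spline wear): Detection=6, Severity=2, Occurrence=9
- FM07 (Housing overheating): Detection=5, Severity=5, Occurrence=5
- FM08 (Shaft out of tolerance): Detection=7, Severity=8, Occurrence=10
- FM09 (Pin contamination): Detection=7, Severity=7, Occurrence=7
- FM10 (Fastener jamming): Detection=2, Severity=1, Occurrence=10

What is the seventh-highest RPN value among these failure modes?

RPN = Severity × Occurrence × Detection:
  FM01: 6 × 8 × 3 = 144
  FM02: 6 × 10 × 2 = 120
  FM03: 8 × 1 × 8 = 64
  FM04: 6 × 1 × 8 = 48
  FM05: 10 × 9 × 6 = 540
  FM06: 2 × 9 × 6 = 108
  FM07: 5 × 5 × 5 = 125
  FM08: 8 × 10 × 7 = 560
  FM09: 7 × 7 × 7 = 343
  FM10: 1 × 10 × 2 = 20
Sorted descending: 560, 540, 343, 144, 125, 120, 108, 64, 48, 20.
The seventh-highest RPN is 108 (FM06).

108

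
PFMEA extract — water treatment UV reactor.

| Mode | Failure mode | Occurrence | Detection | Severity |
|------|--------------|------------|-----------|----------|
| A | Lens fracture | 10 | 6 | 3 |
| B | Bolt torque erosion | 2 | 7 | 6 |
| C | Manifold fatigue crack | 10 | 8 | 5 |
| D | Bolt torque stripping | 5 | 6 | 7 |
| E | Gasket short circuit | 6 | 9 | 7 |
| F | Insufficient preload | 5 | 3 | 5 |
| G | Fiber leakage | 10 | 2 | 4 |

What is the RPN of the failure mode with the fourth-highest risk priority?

RPN = Severity × Occurrence × Detection:
  A: 3 × 10 × 6 = 180
  B: 6 × 2 × 7 = 84
  C: 5 × 10 × 8 = 400
  D: 7 × 5 × 6 = 210
  E: 7 × 6 × 9 = 378
  F: 5 × 5 × 3 = 75
  G: 4 × 10 × 2 = 80
Sorted descending: 400, 378, 210, 180, 84, 80, 75.
The fourth-highest RPN is 180 (A).

180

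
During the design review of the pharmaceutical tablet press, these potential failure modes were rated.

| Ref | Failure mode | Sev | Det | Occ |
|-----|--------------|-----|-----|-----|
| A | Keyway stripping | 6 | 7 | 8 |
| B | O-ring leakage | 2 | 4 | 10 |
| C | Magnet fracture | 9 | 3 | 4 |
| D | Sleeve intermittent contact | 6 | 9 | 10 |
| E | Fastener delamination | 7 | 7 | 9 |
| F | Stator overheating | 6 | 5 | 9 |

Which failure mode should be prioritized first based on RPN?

RPN = Severity × Occurrence × Detection:
  A: 6 × 8 × 7 = 336
  B: 2 × 10 × 4 = 80
  C: 9 × 4 × 3 = 108
  D: 6 × 10 × 9 = 540
  E: 7 × 9 × 7 = 441
  F: 6 × 9 × 5 = 270
Highest RPN is 540 → D.

D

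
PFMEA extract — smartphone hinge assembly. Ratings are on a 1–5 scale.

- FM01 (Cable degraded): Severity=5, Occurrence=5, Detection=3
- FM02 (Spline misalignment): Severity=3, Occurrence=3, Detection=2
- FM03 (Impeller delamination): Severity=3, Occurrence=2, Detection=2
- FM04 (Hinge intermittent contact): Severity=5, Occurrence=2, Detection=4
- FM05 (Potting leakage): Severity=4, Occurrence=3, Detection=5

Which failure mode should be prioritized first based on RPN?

FM01

RPN = Severity × Occurrence × Detection:
  FM01: 5 × 5 × 3 = 75
  FM02: 3 × 3 × 2 = 18
  FM03: 3 × 2 × 2 = 12
  FM04: 5 × 2 × 4 = 40
  FM05: 4 × 3 × 5 = 60
Highest RPN is 75 → FM01.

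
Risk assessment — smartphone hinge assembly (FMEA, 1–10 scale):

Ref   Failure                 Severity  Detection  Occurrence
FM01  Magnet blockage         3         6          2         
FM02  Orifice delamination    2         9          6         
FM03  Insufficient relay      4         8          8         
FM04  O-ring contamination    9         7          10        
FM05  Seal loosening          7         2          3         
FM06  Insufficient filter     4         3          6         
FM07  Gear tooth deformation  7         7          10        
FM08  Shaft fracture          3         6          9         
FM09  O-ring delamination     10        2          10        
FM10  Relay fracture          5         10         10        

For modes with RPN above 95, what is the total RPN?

RPN = Severity × Occurrence × Detection:
  FM01: 3 × 2 × 6 = 36
  FM02: 2 × 6 × 9 = 108
  FM03: 4 × 8 × 8 = 256
  FM04: 9 × 10 × 7 = 630
  FM05: 7 × 3 × 2 = 42
  FM06: 4 × 6 × 3 = 72
  FM07: 7 × 10 × 7 = 490
  FM08: 3 × 9 × 6 = 162
  FM09: 10 × 10 × 2 = 200
  FM10: 5 × 10 × 10 = 500
RPN > 95: FM02 (108), FM03 (256), FM04 (630), FM07 (490), FM08 (162), FM09 (200), FM10 (500).
Sum: 108 + 256 + 630 + 490 + 162 + 200 + 500 = 2346.

2346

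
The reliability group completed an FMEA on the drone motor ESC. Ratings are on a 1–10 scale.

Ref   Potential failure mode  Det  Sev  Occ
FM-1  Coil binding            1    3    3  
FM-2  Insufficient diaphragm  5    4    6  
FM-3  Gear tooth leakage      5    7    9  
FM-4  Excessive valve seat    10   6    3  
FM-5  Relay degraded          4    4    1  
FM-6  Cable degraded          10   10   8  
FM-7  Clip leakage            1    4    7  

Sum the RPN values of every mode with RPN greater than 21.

1443

RPN = Severity × Occurrence × Detection:
  FM-1: 3 × 3 × 1 = 9
  FM-2: 4 × 6 × 5 = 120
  FM-3: 7 × 9 × 5 = 315
  FM-4: 6 × 3 × 10 = 180
  FM-5: 4 × 1 × 4 = 16
  FM-6: 10 × 8 × 10 = 800
  FM-7: 4 × 7 × 1 = 28
RPN > 21: FM-2 (120), FM-3 (315), FM-4 (180), FM-6 (800), FM-7 (28).
Sum: 120 + 315 + 180 + 800 + 28 = 1443.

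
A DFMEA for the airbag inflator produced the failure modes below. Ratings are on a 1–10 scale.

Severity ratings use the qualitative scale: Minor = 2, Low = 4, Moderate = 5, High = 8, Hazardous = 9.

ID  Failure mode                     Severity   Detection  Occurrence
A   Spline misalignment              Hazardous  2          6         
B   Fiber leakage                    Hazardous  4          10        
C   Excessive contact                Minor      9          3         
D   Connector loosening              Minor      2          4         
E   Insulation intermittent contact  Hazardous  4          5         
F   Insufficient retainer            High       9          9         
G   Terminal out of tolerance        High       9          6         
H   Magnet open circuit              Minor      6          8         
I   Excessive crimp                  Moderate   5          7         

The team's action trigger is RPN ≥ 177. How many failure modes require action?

4

RPN = Severity × Occurrence × Detection:
  A: 9 × 6 × 2 = 108
  B: 9 × 10 × 4 = 360
  C: 2 × 3 × 9 = 54
  D: 2 × 4 × 2 = 16
  E: 9 × 5 × 4 = 180
  F: 8 × 9 × 9 = 648
  G: 8 × 6 × 9 = 432
  H: 2 × 8 × 6 = 96
  I: 5 × 7 × 5 = 175
Modes with RPN ≥ 177: B (360), E (180), F (648), G (432) → 4.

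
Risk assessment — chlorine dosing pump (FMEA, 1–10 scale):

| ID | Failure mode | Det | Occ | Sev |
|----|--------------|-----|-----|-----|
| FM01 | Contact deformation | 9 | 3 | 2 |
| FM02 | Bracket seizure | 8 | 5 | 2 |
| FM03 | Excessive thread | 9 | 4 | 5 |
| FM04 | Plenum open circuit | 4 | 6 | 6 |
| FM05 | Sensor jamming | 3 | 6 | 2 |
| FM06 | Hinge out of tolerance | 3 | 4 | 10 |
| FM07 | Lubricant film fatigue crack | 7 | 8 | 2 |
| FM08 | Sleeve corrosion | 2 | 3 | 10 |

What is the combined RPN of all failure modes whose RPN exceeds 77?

636

RPN = Severity × Occurrence × Detection:
  FM01: 2 × 3 × 9 = 54
  FM02: 2 × 5 × 8 = 80
  FM03: 5 × 4 × 9 = 180
  FM04: 6 × 6 × 4 = 144
  FM05: 2 × 6 × 3 = 36
  FM06: 10 × 4 × 3 = 120
  FM07: 2 × 8 × 7 = 112
  FM08: 10 × 3 × 2 = 60
RPN > 77: FM02 (80), FM03 (180), FM04 (144), FM06 (120), FM07 (112).
Sum: 80 + 180 + 144 + 120 + 112 = 636.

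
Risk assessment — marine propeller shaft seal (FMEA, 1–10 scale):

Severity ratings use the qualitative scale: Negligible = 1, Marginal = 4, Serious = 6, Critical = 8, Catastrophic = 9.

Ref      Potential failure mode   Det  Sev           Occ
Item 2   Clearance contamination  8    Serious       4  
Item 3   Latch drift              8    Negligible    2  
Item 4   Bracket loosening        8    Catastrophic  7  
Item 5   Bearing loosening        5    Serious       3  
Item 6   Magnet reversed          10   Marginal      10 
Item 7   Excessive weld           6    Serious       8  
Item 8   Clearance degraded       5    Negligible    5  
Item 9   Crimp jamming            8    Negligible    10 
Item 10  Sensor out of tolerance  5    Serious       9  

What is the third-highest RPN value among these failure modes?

RPN = Severity × Occurrence × Detection:
  Item 2: 6 × 4 × 8 = 192
  Item 3: 1 × 2 × 8 = 16
  Item 4: 9 × 7 × 8 = 504
  Item 5: 6 × 3 × 5 = 90
  Item 6: 4 × 10 × 10 = 400
  Item 7: 6 × 8 × 6 = 288
  Item 8: 1 × 5 × 5 = 25
  Item 9: 1 × 10 × 8 = 80
  Item 10: 6 × 9 × 5 = 270
Sorted descending: 504, 400, 288, 270, 192, 90, 80, 25, 16.
The third-highest RPN is 288 (Item 7).

288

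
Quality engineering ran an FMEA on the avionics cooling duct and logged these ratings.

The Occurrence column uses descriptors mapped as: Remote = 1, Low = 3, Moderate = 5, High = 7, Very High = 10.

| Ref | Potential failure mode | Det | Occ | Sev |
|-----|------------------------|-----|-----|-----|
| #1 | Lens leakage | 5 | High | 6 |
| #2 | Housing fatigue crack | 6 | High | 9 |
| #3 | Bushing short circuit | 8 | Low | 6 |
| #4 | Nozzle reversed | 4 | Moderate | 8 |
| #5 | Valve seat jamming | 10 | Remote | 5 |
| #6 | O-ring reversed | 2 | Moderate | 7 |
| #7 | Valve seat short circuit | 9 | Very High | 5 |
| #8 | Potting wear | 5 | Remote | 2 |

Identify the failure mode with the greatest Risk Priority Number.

#7

RPN = Severity × Occurrence × Detection:
  #1: 6 × 7 × 5 = 210
  #2: 9 × 7 × 6 = 378
  #3: 6 × 3 × 8 = 144
  #4: 8 × 5 × 4 = 160
  #5: 5 × 1 × 10 = 50
  #6: 7 × 5 × 2 = 70
  #7: 5 × 10 × 9 = 450
  #8: 2 × 1 × 5 = 10
Highest RPN is 450 → #7.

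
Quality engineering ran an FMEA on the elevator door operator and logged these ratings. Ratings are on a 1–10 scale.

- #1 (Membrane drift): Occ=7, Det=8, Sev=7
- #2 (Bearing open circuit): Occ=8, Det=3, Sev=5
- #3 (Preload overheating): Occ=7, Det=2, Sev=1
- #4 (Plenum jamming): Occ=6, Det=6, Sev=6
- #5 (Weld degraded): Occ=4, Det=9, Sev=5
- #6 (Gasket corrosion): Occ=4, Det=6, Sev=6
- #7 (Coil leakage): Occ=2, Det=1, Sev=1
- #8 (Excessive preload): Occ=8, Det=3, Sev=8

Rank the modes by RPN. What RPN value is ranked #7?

RPN = Severity × Occurrence × Detection:
  #1: 7 × 7 × 8 = 392
  #2: 5 × 8 × 3 = 120
  #3: 1 × 7 × 2 = 14
  #4: 6 × 6 × 6 = 216
  #5: 5 × 4 × 9 = 180
  #6: 6 × 4 × 6 = 144
  #7: 1 × 2 × 1 = 2
  #8: 8 × 8 × 3 = 192
Sorted descending: 392, 216, 192, 180, 144, 120, 14, 2.
The seventh-highest RPN is 14 (#3).

14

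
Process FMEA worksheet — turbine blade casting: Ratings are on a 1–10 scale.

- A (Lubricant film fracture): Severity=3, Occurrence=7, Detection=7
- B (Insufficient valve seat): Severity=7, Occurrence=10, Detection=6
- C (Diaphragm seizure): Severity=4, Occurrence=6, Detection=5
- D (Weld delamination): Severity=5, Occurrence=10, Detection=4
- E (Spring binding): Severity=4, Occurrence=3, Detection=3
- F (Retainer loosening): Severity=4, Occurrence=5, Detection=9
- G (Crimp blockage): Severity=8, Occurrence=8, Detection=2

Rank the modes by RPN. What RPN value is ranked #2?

RPN = Severity × Occurrence × Detection:
  A: 3 × 7 × 7 = 147
  B: 7 × 10 × 6 = 420
  C: 4 × 6 × 5 = 120
  D: 5 × 10 × 4 = 200
  E: 4 × 3 × 3 = 36
  F: 4 × 5 × 9 = 180
  G: 8 × 8 × 2 = 128
Sorted descending: 420, 200, 180, 147, 128, 120, 36.
The second-highest RPN is 200 (D).

200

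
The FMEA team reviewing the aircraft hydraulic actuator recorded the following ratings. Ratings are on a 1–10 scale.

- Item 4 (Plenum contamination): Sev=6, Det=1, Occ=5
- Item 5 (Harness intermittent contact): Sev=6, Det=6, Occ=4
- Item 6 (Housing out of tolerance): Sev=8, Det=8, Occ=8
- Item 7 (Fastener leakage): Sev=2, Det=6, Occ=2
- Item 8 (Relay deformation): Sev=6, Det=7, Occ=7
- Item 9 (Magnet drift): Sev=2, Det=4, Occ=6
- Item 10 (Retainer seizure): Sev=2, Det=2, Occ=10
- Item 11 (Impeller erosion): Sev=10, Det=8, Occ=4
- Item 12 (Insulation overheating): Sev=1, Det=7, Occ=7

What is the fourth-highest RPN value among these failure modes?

144

RPN = Severity × Occurrence × Detection:
  Item 4: 6 × 5 × 1 = 30
  Item 5: 6 × 4 × 6 = 144
  Item 6: 8 × 8 × 8 = 512
  Item 7: 2 × 2 × 6 = 24
  Item 8: 6 × 7 × 7 = 294
  Item 9: 2 × 6 × 4 = 48
  Item 10: 2 × 10 × 2 = 40
  Item 11: 10 × 4 × 8 = 320
  Item 12: 1 × 7 × 7 = 49
Sorted descending: 512, 320, 294, 144, 49, 48, 40, 30, 24.
The fourth-highest RPN is 144 (Item 5).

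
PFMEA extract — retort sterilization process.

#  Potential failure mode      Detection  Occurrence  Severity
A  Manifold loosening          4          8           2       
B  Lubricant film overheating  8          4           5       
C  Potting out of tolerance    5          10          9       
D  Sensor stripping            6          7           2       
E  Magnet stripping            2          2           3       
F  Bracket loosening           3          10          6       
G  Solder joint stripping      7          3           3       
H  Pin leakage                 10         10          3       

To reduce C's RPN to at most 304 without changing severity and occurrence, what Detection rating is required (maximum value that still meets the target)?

3

C: S=9, O=10, D=5 → current RPN = 450.
Fixed product = 90. Need 90 × D ≤ 304, so D ≤ 304/90 = 3.38.
Maximum integer Detection rating = 3 (gives RPN 270; D=4 would give 360 > 304).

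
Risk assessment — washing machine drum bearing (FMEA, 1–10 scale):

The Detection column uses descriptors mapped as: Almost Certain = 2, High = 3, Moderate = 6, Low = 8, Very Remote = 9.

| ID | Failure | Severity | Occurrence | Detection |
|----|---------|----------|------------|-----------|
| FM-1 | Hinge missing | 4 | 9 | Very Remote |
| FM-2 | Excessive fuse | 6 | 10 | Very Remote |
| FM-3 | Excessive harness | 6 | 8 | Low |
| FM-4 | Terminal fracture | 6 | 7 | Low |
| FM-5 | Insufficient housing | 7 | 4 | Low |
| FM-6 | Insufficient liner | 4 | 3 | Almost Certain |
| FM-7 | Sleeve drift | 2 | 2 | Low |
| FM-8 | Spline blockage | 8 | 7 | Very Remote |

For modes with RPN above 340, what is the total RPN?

RPN = Severity × Occurrence × Detection:
  FM-1: 4 × 9 × 9 = 324
  FM-2: 6 × 10 × 9 = 540
  FM-3: 6 × 8 × 8 = 384
  FM-4: 6 × 7 × 8 = 336
  FM-5: 7 × 4 × 8 = 224
  FM-6: 4 × 3 × 2 = 24
  FM-7: 2 × 2 × 8 = 32
  FM-8: 8 × 7 × 9 = 504
RPN > 340: FM-2 (540), FM-3 (384), FM-8 (504).
Sum: 540 + 384 + 504 = 1428.

1428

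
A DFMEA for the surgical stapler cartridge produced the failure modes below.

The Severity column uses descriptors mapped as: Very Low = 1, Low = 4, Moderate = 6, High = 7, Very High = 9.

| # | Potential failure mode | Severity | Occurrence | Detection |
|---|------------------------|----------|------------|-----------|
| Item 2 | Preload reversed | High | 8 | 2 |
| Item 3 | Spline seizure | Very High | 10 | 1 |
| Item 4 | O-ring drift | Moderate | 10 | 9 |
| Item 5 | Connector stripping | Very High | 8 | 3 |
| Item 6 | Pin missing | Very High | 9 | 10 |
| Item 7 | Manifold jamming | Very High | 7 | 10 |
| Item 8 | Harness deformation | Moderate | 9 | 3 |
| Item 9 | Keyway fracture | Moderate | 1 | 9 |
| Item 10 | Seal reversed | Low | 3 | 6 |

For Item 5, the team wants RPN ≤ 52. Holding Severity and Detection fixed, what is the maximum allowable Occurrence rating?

Item 5: S=9, O=8, D=3 → current RPN = 216.
Fixed product = 27. Need 27 × O ≤ 52, so O ≤ 52/27 = 1.93.
Maximum integer Occurrence rating = 1 (gives RPN 27; O=2 would give 54 > 52).

1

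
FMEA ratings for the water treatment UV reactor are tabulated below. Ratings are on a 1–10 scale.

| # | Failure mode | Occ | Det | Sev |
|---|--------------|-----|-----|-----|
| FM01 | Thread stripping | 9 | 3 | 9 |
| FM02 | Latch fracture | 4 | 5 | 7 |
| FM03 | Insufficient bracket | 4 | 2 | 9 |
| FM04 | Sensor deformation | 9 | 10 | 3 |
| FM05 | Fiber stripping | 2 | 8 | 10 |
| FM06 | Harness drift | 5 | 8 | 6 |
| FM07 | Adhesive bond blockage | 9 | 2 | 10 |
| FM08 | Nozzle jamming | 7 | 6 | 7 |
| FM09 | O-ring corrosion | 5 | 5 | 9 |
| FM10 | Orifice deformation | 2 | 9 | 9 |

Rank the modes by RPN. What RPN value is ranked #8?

160

RPN = Severity × Occurrence × Detection:
  FM01: 9 × 9 × 3 = 243
  FM02: 7 × 4 × 5 = 140
  FM03: 9 × 4 × 2 = 72
  FM04: 3 × 9 × 10 = 270
  FM05: 10 × 2 × 8 = 160
  FM06: 6 × 5 × 8 = 240
  FM07: 10 × 9 × 2 = 180
  FM08: 7 × 7 × 6 = 294
  FM09: 9 × 5 × 5 = 225
  FM10: 9 × 2 × 9 = 162
Sorted descending: 294, 270, 243, 240, 225, 180, 162, 160, 140, 72.
The eighth-highest RPN is 160 (FM05).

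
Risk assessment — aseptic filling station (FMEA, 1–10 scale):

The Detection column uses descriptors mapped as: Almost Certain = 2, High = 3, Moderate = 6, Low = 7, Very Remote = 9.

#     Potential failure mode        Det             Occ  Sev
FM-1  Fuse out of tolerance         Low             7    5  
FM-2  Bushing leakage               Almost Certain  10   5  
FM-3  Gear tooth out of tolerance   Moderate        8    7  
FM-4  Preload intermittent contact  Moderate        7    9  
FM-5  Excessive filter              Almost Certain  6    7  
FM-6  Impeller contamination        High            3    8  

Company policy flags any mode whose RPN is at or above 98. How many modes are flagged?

4

RPN = Severity × Occurrence × Detection:
  FM-1: 5 × 7 × 7 = 245
  FM-2: 5 × 10 × 2 = 100
  FM-3: 7 × 8 × 6 = 336
  FM-4: 9 × 7 × 6 = 378
  FM-5: 7 × 6 × 2 = 84
  FM-6: 8 × 3 × 3 = 72
Modes with RPN ≥ 98: FM-1 (245), FM-2 (100), FM-3 (336), FM-4 (378) → 4.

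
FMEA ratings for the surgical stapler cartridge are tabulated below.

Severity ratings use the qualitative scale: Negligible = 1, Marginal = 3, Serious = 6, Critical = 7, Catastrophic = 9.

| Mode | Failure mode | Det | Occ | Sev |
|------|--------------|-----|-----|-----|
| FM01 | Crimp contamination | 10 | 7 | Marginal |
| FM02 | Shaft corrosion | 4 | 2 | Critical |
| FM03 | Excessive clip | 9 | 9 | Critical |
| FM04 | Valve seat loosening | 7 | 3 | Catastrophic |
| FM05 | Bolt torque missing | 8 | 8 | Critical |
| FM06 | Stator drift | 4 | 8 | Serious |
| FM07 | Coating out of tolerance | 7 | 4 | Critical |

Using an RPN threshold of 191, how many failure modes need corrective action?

5

RPN = Severity × Occurrence × Detection:
  FM01: 3 × 7 × 10 = 210
  FM02: 7 × 2 × 4 = 56
  FM03: 7 × 9 × 9 = 567
  FM04: 9 × 3 × 7 = 189
  FM05: 7 × 8 × 8 = 448
  FM06: 6 × 8 × 4 = 192
  FM07: 7 × 4 × 7 = 196
Modes with RPN ≥ 191: FM01 (210), FM03 (567), FM05 (448), FM06 (192), FM07 (196) → 5.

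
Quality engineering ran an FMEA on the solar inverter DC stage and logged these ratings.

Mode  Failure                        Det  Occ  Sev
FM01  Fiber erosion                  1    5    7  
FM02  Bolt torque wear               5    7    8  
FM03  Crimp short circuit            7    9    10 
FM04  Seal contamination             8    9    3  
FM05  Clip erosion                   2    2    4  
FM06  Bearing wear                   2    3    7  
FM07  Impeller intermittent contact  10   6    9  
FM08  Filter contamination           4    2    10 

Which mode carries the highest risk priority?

FM03

RPN = Severity × Occurrence × Detection:
  FM01: 7 × 5 × 1 = 35
  FM02: 8 × 7 × 5 = 280
  FM03: 10 × 9 × 7 = 630
  FM04: 3 × 9 × 8 = 216
  FM05: 4 × 2 × 2 = 16
  FM06: 7 × 3 × 2 = 42
  FM07: 9 × 6 × 10 = 540
  FM08: 10 × 2 × 4 = 80
Highest RPN is 630 → FM03.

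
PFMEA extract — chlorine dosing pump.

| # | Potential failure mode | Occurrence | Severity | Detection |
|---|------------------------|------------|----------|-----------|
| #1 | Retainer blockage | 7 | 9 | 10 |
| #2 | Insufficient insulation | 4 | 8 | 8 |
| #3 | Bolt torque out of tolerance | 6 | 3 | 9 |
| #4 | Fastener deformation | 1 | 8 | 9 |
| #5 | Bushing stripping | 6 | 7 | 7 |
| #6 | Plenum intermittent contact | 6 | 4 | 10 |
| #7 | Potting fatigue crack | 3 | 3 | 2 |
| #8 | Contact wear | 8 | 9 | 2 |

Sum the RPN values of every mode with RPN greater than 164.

RPN = Severity × Occurrence × Detection:
  #1: 9 × 7 × 10 = 630
  #2: 8 × 4 × 8 = 256
  #3: 3 × 6 × 9 = 162
  #4: 8 × 1 × 9 = 72
  #5: 7 × 6 × 7 = 294
  #6: 4 × 6 × 10 = 240
  #7: 3 × 3 × 2 = 18
  #8: 9 × 8 × 2 = 144
RPN > 164: #1 (630), #2 (256), #5 (294), #6 (240).
Sum: 630 + 256 + 294 + 240 = 1420.

1420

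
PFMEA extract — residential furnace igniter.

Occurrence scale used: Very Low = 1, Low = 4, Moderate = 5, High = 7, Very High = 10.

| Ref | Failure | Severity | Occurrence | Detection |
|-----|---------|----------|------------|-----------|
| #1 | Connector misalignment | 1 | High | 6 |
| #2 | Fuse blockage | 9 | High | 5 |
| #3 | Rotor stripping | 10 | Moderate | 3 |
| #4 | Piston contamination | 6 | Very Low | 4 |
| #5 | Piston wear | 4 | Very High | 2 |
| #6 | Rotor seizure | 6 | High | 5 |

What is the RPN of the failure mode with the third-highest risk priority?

RPN = Severity × Occurrence × Detection:
  #1: 1 × 7 × 6 = 42
  #2: 9 × 7 × 5 = 315
  #3: 10 × 5 × 3 = 150
  #4: 6 × 1 × 4 = 24
  #5: 4 × 10 × 2 = 80
  #6: 6 × 7 × 5 = 210
Sorted descending: 315, 210, 150, 80, 42, 24.
The third-highest RPN is 150 (#3).

150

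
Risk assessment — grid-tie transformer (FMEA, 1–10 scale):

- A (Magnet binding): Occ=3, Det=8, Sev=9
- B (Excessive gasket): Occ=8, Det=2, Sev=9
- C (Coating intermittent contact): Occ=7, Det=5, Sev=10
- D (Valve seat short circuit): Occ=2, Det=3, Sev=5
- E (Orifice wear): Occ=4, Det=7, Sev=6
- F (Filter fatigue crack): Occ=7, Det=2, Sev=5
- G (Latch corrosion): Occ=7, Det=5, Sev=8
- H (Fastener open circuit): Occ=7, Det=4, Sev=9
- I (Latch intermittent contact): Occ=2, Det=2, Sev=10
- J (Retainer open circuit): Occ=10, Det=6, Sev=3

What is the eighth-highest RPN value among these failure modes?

70

RPN = Severity × Occurrence × Detection:
  A: 9 × 3 × 8 = 216
  B: 9 × 8 × 2 = 144
  C: 10 × 7 × 5 = 350
  D: 5 × 2 × 3 = 30
  E: 6 × 4 × 7 = 168
  F: 5 × 7 × 2 = 70
  G: 8 × 7 × 5 = 280
  H: 9 × 7 × 4 = 252
  I: 10 × 2 × 2 = 40
  J: 3 × 10 × 6 = 180
Sorted descending: 350, 280, 252, 216, 180, 168, 144, 70, 40, 30.
The eighth-highest RPN is 70 (F).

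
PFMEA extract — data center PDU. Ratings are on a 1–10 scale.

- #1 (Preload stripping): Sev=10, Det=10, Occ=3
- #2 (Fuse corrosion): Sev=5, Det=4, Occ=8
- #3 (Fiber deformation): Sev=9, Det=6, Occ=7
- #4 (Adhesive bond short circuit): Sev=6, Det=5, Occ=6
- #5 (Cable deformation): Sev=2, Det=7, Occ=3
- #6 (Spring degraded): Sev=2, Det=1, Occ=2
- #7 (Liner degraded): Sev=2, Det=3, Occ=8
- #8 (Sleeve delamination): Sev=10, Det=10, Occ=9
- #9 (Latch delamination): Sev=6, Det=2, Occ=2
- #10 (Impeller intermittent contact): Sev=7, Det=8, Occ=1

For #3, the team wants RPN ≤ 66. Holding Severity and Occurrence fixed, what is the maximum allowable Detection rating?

#3: S=9, O=7, D=6 → current RPN = 378.
Fixed product = 63. Need 63 × D ≤ 66, so D ≤ 66/63 = 1.05.
Maximum integer Detection rating = 1 (gives RPN 63; D=2 would give 126 > 66).

1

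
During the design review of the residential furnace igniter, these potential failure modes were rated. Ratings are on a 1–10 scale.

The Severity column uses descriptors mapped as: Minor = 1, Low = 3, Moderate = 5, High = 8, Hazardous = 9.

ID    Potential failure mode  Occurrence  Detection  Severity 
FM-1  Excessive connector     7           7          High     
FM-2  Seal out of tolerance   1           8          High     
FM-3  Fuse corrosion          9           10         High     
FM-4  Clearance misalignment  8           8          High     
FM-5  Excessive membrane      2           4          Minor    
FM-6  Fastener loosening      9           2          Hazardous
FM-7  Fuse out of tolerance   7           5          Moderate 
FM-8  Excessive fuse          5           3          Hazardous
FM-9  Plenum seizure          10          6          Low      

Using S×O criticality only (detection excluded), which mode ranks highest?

Criticality = Severity × Occurrence:
  FM-1: 8 × 7 = 56
  FM-2: 8 × 1 = 8
  FM-3: 8 × 9 = 72
  FM-4: 8 × 8 = 64
  FM-5: 1 × 2 = 2
  FM-6: 9 × 9 = 81
  FM-7: 5 × 7 = 35
  FM-8: 9 × 5 = 45
  FM-9: 3 × 10 = 30
Highest criticality is 81 → FM-6.

FM-6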